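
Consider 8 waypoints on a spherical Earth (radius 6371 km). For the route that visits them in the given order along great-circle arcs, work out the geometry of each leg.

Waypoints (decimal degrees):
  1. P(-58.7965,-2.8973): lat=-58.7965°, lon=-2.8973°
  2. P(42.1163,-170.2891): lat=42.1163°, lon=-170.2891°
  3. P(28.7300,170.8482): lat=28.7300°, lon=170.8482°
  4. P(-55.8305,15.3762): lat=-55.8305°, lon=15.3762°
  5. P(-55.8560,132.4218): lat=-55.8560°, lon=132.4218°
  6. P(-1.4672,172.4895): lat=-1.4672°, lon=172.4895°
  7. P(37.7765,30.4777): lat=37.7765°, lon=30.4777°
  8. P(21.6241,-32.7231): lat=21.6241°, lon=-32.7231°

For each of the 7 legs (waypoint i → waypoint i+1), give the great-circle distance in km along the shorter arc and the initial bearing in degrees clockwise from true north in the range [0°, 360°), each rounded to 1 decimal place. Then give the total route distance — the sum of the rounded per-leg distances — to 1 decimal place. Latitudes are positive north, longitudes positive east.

Leg 1: dist=17964.6 km, bearing=210.8°
Leg 2: dist=2257.1 km, bearing=234.8°
Leg 3: dist=16429.5 km, bearing=205.9°
Leg 4: dist=6362.5 km, bearing=143.5°
Leg 5: dist=7029.6 km, bearing=46.1°
Leg 6: dist=14419.2 km, bearing=320.8°
Leg 7: dist=6243.5 km, bearing=272.4°
Total: 70706.0 km

Leg 1: φ1=-1.0261925, φ2=0.7350681, Δφ=1.7612606, Δλ=-2.9215381 rad; a=sin²(Δφ/2)+cosφ1·cosφ2·sin²(Δλ/2)=0.9743272343; c=2·atan2(√a, √(1-a))=2.819750945; dist=6371·c=17964.633 ≈ 17964.6 km; running total=17964.6 km
Leg 1 bearing: y=sinΔλ·cosφ2=-0.16191901, x=cosφ1·sinφ2-sinφ1·cosφ2·cosΔλ=-0.27172952; θ=atan2(y, x)=-149.2100° <0 so +360° → 210.7900° ≈ 210.8°
Leg 2: φ1=0.7350681, φ2=0.5014331, Δφ=-0.2336350, Δλ=5.9539691 rad; a=sin²(Δφ/2)+cosφ1·cosφ2·sin²(Δλ/2)=0.0310507069; c=2·atan2(√a, √(1-a))=0.354274017; dist=6371·c=2257.080 ≈ 2257.1 km; running total=20221.7 km
Leg 2 bearing: y=sinΔλ·cosφ2=-0.28350129, x=cosφ1·sinφ2-sinφ1·cosφ2·cosΔλ=-0.19993314; θ=atan2(y, x)=-125.1926° <0 so +360° → 234.8074° ≈ 234.8°
Leg 3: φ1=0.5014331, φ2=-0.9744260, Δφ=-1.4758591, Δλ=-2.7134983 rad; a=sin²(Δφ/2)+cosφ1·cosφ2·sin²(Δλ/2)=0.9228823682; c=2·atan2(√a, √(1-a))=2.578793152; dist=6371·c=16429.491 ≈ 16429.5 km; running total=36651.2 km
Leg 3 bearing: y=sinΔλ·cosφ2=-0.23315930, x=cosφ1·sinφ2-sinφ1·cosφ2·cosΔλ=-0.47991536; θ=atan2(y, x)=-154.0879° <0 so +360° → 205.9121° ≈ 205.9°
Leg 4: φ1=-0.9744260, φ2=-0.9748711, Δφ=-0.0004451, Δλ=2.0428311 rad; a=sin²(Δφ/2)+cosφ1·cosφ2·sin²(Δλ/2)=0.2292868999; c=2·atan2(√a, √(1-a))=0.998663796; dist=6371·c=6362.487 ≈ 6362.5 km; running total=43013.7 km
Leg 4 bearing: y=sinΔλ·cosφ2=0.49989649, x=cosφ1·sinφ2-sinφ1·cosφ2·cosΔλ=-0.67598903; θ=atan2(y, x)=143.5169° ≈ 143.5°
Leg 5: φ1=-0.9748711, φ2=-0.0256075, Δφ=0.9492636, Δλ=0.6993133 rad; a=sin²(Δφ/2)+cosφ1·cosφ2·sin²(Δλ/2)=0.2747074220; c=2·atan2(√a, √(1-a))=1.103375631; dist=6371·c=7029.606 ≈ 7029.6 km; running total=50043.3 km
Leg 5 bearing: y=sinΔλ·cosφ2=0.64348127, x=cosφ1·sinφ2-sinφ1·cosφ2·cosΔλ=0.61879307; θ=atan2(y, x)=46.1205° ≈ 46.1°
Leg 6: φ1=-0.0256075, φ2=0.6593243, Δφ=0.6849318, Δλ=-2.4785735 rad; a=sin²(Δφ/2)+cosφ1·cosφ2·sin²(Δλ/2)=0.8192148219; c=2·atan2(√a, √(1-a))=2.263252591; dist=6371·c=14419.182 ≈ 14419.2 km; running total=64462.5 km
Leg 6 bearing: y=sinΔλ·cosφ2=-0.48649444, x=cosφ1·sinφ2-sinφ1·cosφ2·cosΔλ=0.59643168; θ=atan2(y, x)=-39.2033° <0 so +360° → 320.7967° ≈ 320.8°
Leg 7: φ1=0.6593243, φ2=0.3774117, Δφ=-0.2819126, Δλ=-1.1030620 rad; a=sin²(Δφ/2)+cosφ1·cosφ2·sin²(Δλ/2)=0.2214837740; c=2·atan2(√a, √(1-a))=0.979988073; dist=6371·c=6243.504 ≈ 6243.5 km; running total=70706.0 km
Leg 7 bearing: y=sinΔλ·cosφ2=-0.82977287, x=cosφ1·sinφ2-sinφ1·cosφ2·cosΔλ=0.03452280; θ=atan2(y, x)=-87.6176° <0 so +360° → 272.3824° ≈ 272.4°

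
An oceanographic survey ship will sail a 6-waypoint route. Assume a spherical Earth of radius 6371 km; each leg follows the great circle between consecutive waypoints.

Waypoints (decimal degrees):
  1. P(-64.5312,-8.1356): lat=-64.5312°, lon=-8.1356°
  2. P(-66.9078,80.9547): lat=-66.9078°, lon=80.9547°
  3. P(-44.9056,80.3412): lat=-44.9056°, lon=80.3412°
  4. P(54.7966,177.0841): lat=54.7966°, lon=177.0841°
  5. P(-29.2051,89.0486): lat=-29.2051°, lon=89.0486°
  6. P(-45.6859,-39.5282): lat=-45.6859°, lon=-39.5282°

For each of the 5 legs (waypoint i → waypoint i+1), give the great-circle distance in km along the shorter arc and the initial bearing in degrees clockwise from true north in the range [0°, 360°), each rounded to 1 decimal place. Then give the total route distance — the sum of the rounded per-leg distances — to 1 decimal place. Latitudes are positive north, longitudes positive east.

Leg 1: φ1=-1.1262819, φ2=-1.1677614, Δφ=-0.0414795, Δλ=1.5549191 rad; a=sin²(Δφ/2)+cosφ1·cosφ2·sin²(Δλ/2)=0.0834206002; c=2·atan2(√a, √(1-a))=0.586001212; dist=6371·c=3733.414 ≈ 3733.4 km; running total=3733.4 km
Leg 1 bearing: y=sinΔλ·cosφ2=0.39216246, x=cosφ1·sinφ2-sinφ1·cosφ2·cosΔλ=-0.38994233; θ=atan2(y, x)=134.8374° ≈ 134.8°
Leg 2: φ1=-1.1677614, φ2=-0.7837506, Δφ=0.3840108, Δλ=-0.0107076 rad; a=sin²(Δφ/2)+cosφ1·cosφ2·sin²(Δλ/2)=0.0364232273; c=2·atan2(√a, √(1-a))=0.384053337; dist=6371·c=2446.804 ≈ 2446.8 km; running total=6180.2 km
Leg 2 bearing: y=sinΔλ·cosφ2=-0.00758373, x=cosφ1·sinφ2-sinφ1·cosφ2·cosΔλ=0.37460485; θ=atan2(y, x)=-1.1598° <0 so +360° → 358.8402° ≈ 358.8°
Leg 3: φ1=-0.7837506, φ2=0.9563811, Δφ=1.7401317, Δλ=1.6884821 rad; a=sin²(Δφ/2)+cosφ1·cosφ2·sin²(Δλ/2)=0.8123862909; c=2·atan2(√a, √(1-a))=2.245636565; dist=6371·c=14306.951 ≈ 14307.0 km; running total=20487.2 km
Leg 3 bearing: y=sinΔλ·cosφ2=0.57249330, x=cosφ1·sinφ2-sinφ1·cosφ2·cosΔλ=0.53095258; θ=atan2(y, x)=47.1560° ≈ 47.2°
Leg 4: φ1=0.9563811, φ2=-0.5097252, Δφ=-1.4661062, Δλ=-1.5365093 rad; a=sin²(Δφ/2)+cosφ1·cosφ2·sin²(Δλ/2)=0.6907245362; c=2·atan2(√a, √(1-a))=1.962159716; dist=6371·c=12500.920 ≈ 12500.9 km; running total=32988.1 km
Leg 4 bearing: y=sinΔλ·cosφ2=-0.87236562, x=cosφ1·sinφ2-sinφ1·cosφ2·cosΔλ=-0.30573653; θ=atan2(y, x)=-109.3139° <0 so +360° → 250.6861° ≈ 250.7°
Leg 5: φ1=-0.5097252, φ2=-0.7973694, Δφ=-0.2876442, Δλ=-2.2440885 rad; a=sin²(Δφ/2)+cosφ1·cosφ2·sin²(Δλ/2)=0.5155551960; c=2·atan2(√a, √(1-a))=1.601911739; dist=6371·c=10205.780 ≈ 10205.8 km; running total=43193.9 km
Leg 5 bearing: y=sinΔλ·cosφ2=-0.54613991, x=cosφ1·sinφ2-sinφ1·cosφ2·cosΔλ=-0.83711609; θ=atan2(y, x)=-146.8793° <0 so +360° → 213.1207° ≈ 213.1°

Leg 1: dist=3733.4 km, bearing=134.8°
Leg 2: dist=2446.8 km, bearing=358.8°
Leg 3: dist=14307.0 km, bearing=47.2°
Leg 4: dist=12500.9 km, bearing=250.7°
Leg 5: dist=10205.8 km, bearing=213.1°
Total: 43193.9 km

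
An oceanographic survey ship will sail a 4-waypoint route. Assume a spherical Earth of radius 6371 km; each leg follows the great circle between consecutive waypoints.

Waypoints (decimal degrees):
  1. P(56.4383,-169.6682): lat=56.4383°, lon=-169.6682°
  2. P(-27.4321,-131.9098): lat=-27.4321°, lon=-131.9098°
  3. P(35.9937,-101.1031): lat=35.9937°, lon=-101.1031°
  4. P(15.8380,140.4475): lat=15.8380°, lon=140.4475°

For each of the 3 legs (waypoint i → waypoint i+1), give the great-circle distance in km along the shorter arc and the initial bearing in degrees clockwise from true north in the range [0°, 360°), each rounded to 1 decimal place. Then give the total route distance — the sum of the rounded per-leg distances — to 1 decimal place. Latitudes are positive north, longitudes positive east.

Leg 1: φ1=0.9850342, φ2=-0.4787805, Δφ=-1.4638146, Δλ=0.6590084 rad; a=sin²(Δφ/2)+cosφ1·cosφ2·sin²(Δλ/2)=0.4979845822; c=2·atan2(√a, √(1-a))=1.566765480; dist=6371·c=9981.863 ≈ 9981.9 km; running total=9981.9 km
Leg 1 bearing: y=sinΔλ·cosφ2=0.54348087, x=cosφ1·sinφ2-sinφ1·cosφ2·cosΔλ=-0.83941188; θ=atan2(y, x)=147.0788° ≈ 147.1°
Leg 2: φ1=-0.4787805, φ2=0.6282086, Δφ=1.1069890, Δλ=0.5376783 rad; a=sin²(Δφ/2)+cosφ1·cosφ2·sin²(Δλ/2)=0.3269841963; c=2·atan2(√a, √(1-a))=1.217458231; dist=6371·c=7756.426 ≈ 7756.4 km; running total=17738.3 km
Leg 2 bearing: y=sinΔλ·cosφ2=0.41436574, x=cosφ1·sinφ2-sinφ1·cosφ2·cosΔλ=0.84176194; θ=atan2(y, x)=26.2092° ≈ 26.2°
Leg 3: φ1=0.6282086, φ2=0.2764252, Δφ=-0.3517833, Δλ=4.2158533 rad; a=sin²(Δφ/2)+cosφ1·cosφ2·sin²(Δλ/2)=0.6052035485; c=2·atan2(√a, √(1-a))=1.782787687; dist=6371·c=11358.140 ≈ 11358.1 km; running total=29096.4 km
Leg 3 bearing: y=sinΔλ·cosφ2=-0.84585982, x=cosφ1·sinφ2-sinφ1·cosφ2·cosΔλ=0.49015305; θ=atan2(y, x)=-59.9089° <0 so +360° → 300.0911° ≈ 300.1°

Leg 1: dist=9981.9 km, bearing=147.1°
Leg 2: dist=7756.4 km, bearing=26.2°
Leg 3: dist=11358.1 km, bearing=300.1°
Total: 29096.4 km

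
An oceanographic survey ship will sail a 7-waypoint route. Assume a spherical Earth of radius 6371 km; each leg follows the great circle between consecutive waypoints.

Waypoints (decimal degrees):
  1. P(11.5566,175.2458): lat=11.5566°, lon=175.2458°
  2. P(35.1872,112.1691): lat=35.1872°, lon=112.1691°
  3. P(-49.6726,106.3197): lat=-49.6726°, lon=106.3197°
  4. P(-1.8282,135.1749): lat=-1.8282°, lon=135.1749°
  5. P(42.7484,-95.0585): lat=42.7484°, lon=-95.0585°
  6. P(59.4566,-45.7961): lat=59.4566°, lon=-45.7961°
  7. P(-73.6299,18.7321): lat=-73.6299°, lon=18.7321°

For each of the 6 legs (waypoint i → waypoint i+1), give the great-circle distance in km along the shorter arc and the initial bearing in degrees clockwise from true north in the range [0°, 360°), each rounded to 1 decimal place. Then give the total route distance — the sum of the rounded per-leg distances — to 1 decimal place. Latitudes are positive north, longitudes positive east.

Leg 1: dist=6832.4 km, bearing=303.9°
Leg 2: dist=9453.6 km, bearing=183.8°
Leg 3: dist=5980.5 km, bearing=36.7°
Leg 4: dist=13278.4 km, bearing=40.4°
Leg 5: dist=3790.9 km, bearing=43.4°
Leg 6: dist=15554.3 km, bearing=156.7°
Total: 54890.1 km

Leg 1: φ1=0.2017007, φ2=0.6141325, Δφ=0.4124318, Δλ=-1.1008961 rad; a=sin²(Δφ/2)+cosφ1·cosφ2·sin²(Δλ/2)=0.2609996445; c=2·atan2(√a, √(1-a))=1.072419191; dist=6371·c=6832.383 ≈ 6832.4 km; running total=6832.4 km
Leg 1 bearing: y=sinΔλ·cosφ2=-0.72869220, x=cosφ1·sinφ2-sinφ1·cosφ2·cosΔλ=0.49043145; θ=atan2(y, x)=-56.0583° <0 so +360° → 303.9417° ≈ 303.9°
Leg 2: φ1=0.6141325, φ2=-0.8669504, Δφ=-1.4810829, Δλ=-0.1020913 rad; a=sin²(Δφ/2)+cosφ1·cosφ2·sin²(Δλ/2)=0.4565803820; c=2·atan2(√a, √(1-a))=1.483847575; dist=6371·c=9453.593 ≈ 9453.6 km; running total=16286.0 km
Leg 2 bearing: y=sinΔλ·cosφ2=-0.06595412, x=cosφ1·sinφ2-sinφ1·cosφ2·cosΔλ=-0.99403672; θ=atan2(y, x)=-176.2040° <0 so +360° → 183.7960° ≈ 183.8°
Leg 3: φ1=-0.8669504, φ2=-0.0319081, Δφ=0.8350423, Δλ=0.5036182 rad; a=sin²(Δφ/2)+cosφ1·cosφ2·sin²(Δλ/2)=0.2045810449; c=2·atan2(√a, √(1-a))=0.938699308; dist=6371·c=5980.453 ≈ 5980.5 km; running total=22266.5 km
Leg 3 bearing: y=sinΔλ·cosφ2=0.48235205, x=cosφ1·sinφ2-sinφ1·cosφ2·cosΔλ=0.64672024; θ=atan2(y, x)=36.7172° ≈ 36.7°
Leg 4: φ1=-0.0319081, φ2=0.7461003, Δφ=0.7780084, Δλ=-4.0183309 rad; a=sin²(Δφ/2)+cosφ1·cosφ2·sin²(Δλ/2)=0.7455729734; c=2·atan2(√a, √(1-a))=2.084201144; dist=6371·c=13278.445 ≈ 13278.4 km; running total=35544.9 km
Leg 4 bearing: y=sinΔλ·cosφ2=0.56445637, x=cosφ1·sinφ2-sinφ1·cosφ2·cosΔλ=0.66344907; θ=atan2(y, x)=40.3908° ≈ 40.4°
Leg 5: φ1=0.7461003, φ2=1.0377134, Δφ=0.2916131, Δλ=0.8597911 rad; a=sin²(Δφ/2)+cosφ1·cosφ2·sin²(Δλ/2)=0.0859324518; c=2·atan2(√a, √(1-a))=0.595023911; dist=6371·c=3790.897 ≈ 3790.9 km; running total=39335.8 km
Leg 5 bearing: y=sinΔλ·cosφ2=0.38505940, x=cosφ1·sinφ2-sinφ1·cosφ2·cosΔλ=0.40733466; θ=atan2(y, x)=43.3898° ≈ 43.4°
Leg 6: φ1=1.0377134, φ2=-1.2850842, Δφ=-2.3227976, Δλ=1.1262296 rad; a=sin²(Δφ/2)+cosφ1·cosφ2·sin²(Δλ/2)=0.8823663156; c=2·atan2(√a, √(1-a))=2.441422610; dist=6371·c=15554.303 ≈ 15554.3 km; running total=54890.1 km
Leg 6 bearing: y=sinΔλ·cosφ2=0.25444504, x=cosφ1·sinφ2-sinφ1·cosφ2·cosΔλ=-0.59198118; θ=atan2(y, x)=156.7410° ≈ 156.7°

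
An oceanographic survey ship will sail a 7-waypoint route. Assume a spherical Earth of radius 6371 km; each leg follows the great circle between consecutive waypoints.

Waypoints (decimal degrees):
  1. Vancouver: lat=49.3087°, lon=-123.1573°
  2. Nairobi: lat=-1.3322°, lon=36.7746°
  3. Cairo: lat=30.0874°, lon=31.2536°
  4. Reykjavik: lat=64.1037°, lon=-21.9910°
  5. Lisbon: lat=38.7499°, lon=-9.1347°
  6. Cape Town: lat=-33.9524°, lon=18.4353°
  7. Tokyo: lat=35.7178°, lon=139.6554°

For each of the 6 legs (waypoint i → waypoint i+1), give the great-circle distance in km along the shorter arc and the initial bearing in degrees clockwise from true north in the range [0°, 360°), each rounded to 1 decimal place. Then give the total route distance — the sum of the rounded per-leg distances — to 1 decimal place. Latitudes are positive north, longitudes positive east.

Leg 1: dist=14348.6 km, bearing=26.2°
Leg 2: dist=3542.4 km, bearing=350.9°
Leg 3: dist=5268.6 km, bearing=331.6°
Leg 4: dist=2943.7 km, bearing=157.1°
Leg 5: dist=8569.0 km, bearing=156.8°
Leg 6: dist=14729.4 km, bearing=70.3°
Total: 49401.7 km

Leg 1: φ1=0.8605992, φ2=-0.0232513, Δφ=-0.8838504, Δλ=2.7913382 rad; a=sin²(Δφ/2)+cosφ1·cosφ2·sin²(Δλ/2)=0.8149305881; c=2·atan2(√a, √(1-a))=2.252170792; dist=6371·c=14348.580 ≈ 14348.6 km; running total=14348.6 km
Leg 1 bearing: y=sinΔλ·cosφ2=0.34304404, x=cosφ1·sinφ2-sinφ1·cosφ2·cosΔλ=0.69684696; θ=atan2(y, x)=26.2101° ≈ 26.2°
Leg 2: φ1=-0.0232513, φ2=0.5251242, Δφ=0.5483755, Δλ=-0.0963596 rad; a=sin²(Δφ/2)+cosφ1·cosφ2·sin²(Δλ/2)=0.0753201720; c=2·atan2(√a, √(1-a))=0.556025419; dist=6371·c=3542.438 ≈ 3542.4 km; running total=17891.0 km
Leg 2 bearing: y=sinΔλ·cosφ2=-0.08324733, x=cosφ1·sinφ2-sinφ1·cosφ2·cosΔλ=0.52120827; θ=atan2(y, x)=-9.0746° <0 so +360° → 350.9254° ≈ 350.9°
Leg 3: φ1=0.5251242, φ2=1.1188206, Δφ=0.5936964, Δλ=-0.9292936 rad; a=sin²(Δφ/2)+cosφ1·cosφ2·sin²(Δλ/2)=0.1614425866; c=2·atan2(√a, √(1-a))=0.826961526; dist=6371·c=5268.572 ≈ 5268.6 km; running total=23159.6 km
Leg 3 bearing: y=sinΔλ·cosφ2=-0.34991792, x=cosφ1·sinφ2-sinφ1·cosφ2·cosΔλ=0.64735845; θ=atan2(y, x)=-28.3926° <0 so +360° → 331.6074° ≈ 331.6°
Leg 4: φ1=1.1188206, φ2=0.6763133, Δφ=-0.4425073, Δλ=0.2243848 rad; a=sin²(Δφ/2)+cosφ1·cosφ2·sin²(Δλ/2)=0.0524289120; c=2·atan2(√a, √(1-a))=0.462046289; dist=6371·c=2943.697 ≈ 2943.7 km; running total=26103.3 km
Leg 4 bearing: y=sinΔλ·cosφ2=0.17352968, x=cosφ1·sinφ2-sinφ1·cosφ2·cosΔλ=-0.41061896; θ=atan2(y, x)=157.0908° ≈ 157.1°
Leg 5: φ1=0.6763133, φ2=-0.5925812, Δφ=-1.2688945, Δλ=0.4811873 rad; a=sin²(Δφ/2)+cosφ1·cosφ2·sin²(Δλ/2)=0.3880616935; c=2·atan2(√a, √(1-a))=1.345006087; dist=6371·c=8569.034 ≈ 8569.0 km; running total=34672.3 km
Leg 5 bearing: y=sinΔλ·cosφ2=0.38391996, x=cosφ1·sinφ2-sinφ1·cosφ2·cosΔλ=-0.89581512; θ=atan2(y, x)=156.8015° ≈ 156.8°
Leg 6: φ1=-0.5925812, φ2=0.6233932, Δφ=1.2159744, Δλ=2.1156899 rad; a=sin²(Δφ/2)+cosφ1·cosφ2·sin²(Δλ/2)=0.8375654778; c=2·atan2(√a, √(1-a))=2.311938534; dist=6371·c=14729.360 ≈ 14729.4 km; running total=49401.7 km
Leg 6 bearing: y=sinΔλ·cosφ2=0.69432453, x=cosφ1·sinφ2-sinφ1·cosφ2·cosΔλ=0.24922206; θ=atan2(y, x)=70.2548° ≈ 70.3°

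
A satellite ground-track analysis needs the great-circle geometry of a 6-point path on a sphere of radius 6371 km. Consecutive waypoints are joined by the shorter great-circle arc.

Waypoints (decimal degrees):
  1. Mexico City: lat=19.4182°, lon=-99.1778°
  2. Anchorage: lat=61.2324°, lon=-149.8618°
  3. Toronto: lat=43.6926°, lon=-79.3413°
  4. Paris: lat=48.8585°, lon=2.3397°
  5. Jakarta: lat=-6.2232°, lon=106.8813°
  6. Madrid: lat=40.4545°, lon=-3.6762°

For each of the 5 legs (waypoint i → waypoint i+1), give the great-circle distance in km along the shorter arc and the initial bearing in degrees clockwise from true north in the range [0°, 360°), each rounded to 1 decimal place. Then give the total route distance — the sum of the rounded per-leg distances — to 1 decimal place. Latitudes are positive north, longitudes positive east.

Leg 1: φ1=0.3389115, φ2=1.0687070, Δφ=0.7297955, Δλ=-0.8846027 rad; a=sin²(Δφ/2)+cosφ1·cosφ2·sin²(Δλ/2)=0.2104966118; c=2·atan2(√a, √(1-a))=0.953286361; dist=6371·c=6073.387 ≈ 6073.4 km; running total=6073.4 km
Leg 1 bearing: y=sinΔλ·cosφ2=-0.37233170, x=cosφ1·sinφ2-sinφ1·cosφ2·cosΔλ=0.72534148; θ=atan2(y, x)=-27.1723° <0 so +360° → 332.8277° ≈ 332.8°
Leg 2: φ1=1.0687070, φ2=0.7625797, Δφ=-0.3061273, Δλ=1.2308149 rad; a=sin²(Δφ/2)+cosφ1·cosφ2·sin²(Δλ/2)=0.1392146125; c=2·atan2(√a, √(1-a))=0.764727893; dist=6371·c=4872.081 ≈ 4872.1 km; running total=10945.5 km
Leg 2 bearing: y=sinΔλ·cosφ2=0.68166925, x=cosφ1·sinφ2-sinφ1·cosφ2·cosΔλ=0.12108944; θ=atan2(y, x)=79.9272° ≈ 79.9°
Leg 3: φ1=0.7625797, φ2=0.8527417, Δφ=0.0901620, Δλ=1.4256024 rad; a=sin²(Δφ/2)+cosφ1·cosφ2·sin²(Δλ/2)=0.2054736900; c=2·atan2(√a, √(1-a))=0.940910350; dist=6371·c=5994.540 ≈ 5994.5 km; running total=16940.0 km
Leg 3 bearing: y=sinΔλ·cosφ2=0.65099816, x=cosφ1·sinφ2-sinφ1·cosφ2·cosΔλ=0.47876760; θ=atan2(y, x)=53.6679° ≈ 53.7°
Leg 4: φ1=0.8527417, φ2=-0.1086153, Δφ=-0.9613570, Δλ=1.8245951 rad; a=sin²(Δφ/2)+cosφ1·cosφ2·sin²(Δλ/2)=0.6229276358; c=2·atan2(√a, √(1-a))=1.819198275; dist=6371·c=11590.112 ≈ 11590.1 km; running total=28530.1 km
Leg 4 bearing: y=sinΔλ·cosφ2=0.96226152, x=cosφ1·sinφ2-sinφ1·cosφ2·cosΔλ=0.11665312; θ=atan2(y, x)=83.0879° ≈ 83.1°
Leg 5: φ1=-0.1086153, φ2=0.7060642, Δφ=0.8146796, Δλ=-1.9295924 rad; a=sin²(Δφ/2)+cosφ1·cosφ2·sin²(Δλ/2)=0.6679784151; c=2·atan2(√a, √(1-a))=1.913417249; dist=6371·c=12190.381 ≈ 12190.4 km; running total=40720.5 km
Leg 5 bearing: y=sinΔλ·cosφ2=-0.71246619, x=cosφ1·sinφ2-sinφ1·cosφ2·cosΔλ=0.61605595; θ=atan2(y, x)=-49.1507° <0 so +360° → 310.8493° ≈ 310.8°

Leg 1: dist=6073.4 km, bearing=332.8°
Leg 2: dist=4872.1 km, bearing=79.9°
Leg 3: dist=5994.5 km, bearing=53.7°
Leg 4: dist=11590.1 km, bearing=83.1°
Leg 5: dist=12190.4 km, bearing=310.8°
Total: 40720.5 km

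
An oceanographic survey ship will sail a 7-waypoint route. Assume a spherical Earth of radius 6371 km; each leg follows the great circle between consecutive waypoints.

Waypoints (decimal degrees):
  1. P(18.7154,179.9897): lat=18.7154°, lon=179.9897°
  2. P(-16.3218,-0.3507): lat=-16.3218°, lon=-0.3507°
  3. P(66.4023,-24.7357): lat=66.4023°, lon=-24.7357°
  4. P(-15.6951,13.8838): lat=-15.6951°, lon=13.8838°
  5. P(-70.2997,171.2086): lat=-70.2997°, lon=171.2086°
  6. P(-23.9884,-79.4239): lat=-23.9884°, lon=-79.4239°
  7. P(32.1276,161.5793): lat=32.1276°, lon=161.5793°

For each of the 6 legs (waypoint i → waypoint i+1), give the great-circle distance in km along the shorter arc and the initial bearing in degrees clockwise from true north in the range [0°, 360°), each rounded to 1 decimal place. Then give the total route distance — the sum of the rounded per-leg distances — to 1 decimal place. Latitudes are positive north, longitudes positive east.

Leg 1: φ1=0.3266454, φ2=-0.2848691, Δφ=-0.6115145, Δλ=-3.1475338 rad; a=sin²(Δφ/2)+cosφ1·cosφ2·sin²(Δλ/2)=0.9995557300; c=2·atan2(√a, √(1-a))=3.099434104; dist=6371·c=19746.495 ≈ 19746.5 km; running total=19746.5 km
Leg 1 bearing: y=sinΔλ·cosφ2=0.00570163, x=cosφ1·sinφ2-sinφ1·cosφ2·cosΔλ=0.04175862; θ=atan2(y, x)=7.7750° ≈ 7.8°
Leg 2: φ1=-0.2848691, φ2=1.1589388, Δφ=1.4438079, Δλ=-0.4255985 rad; a=sin²(Δφ/2)+cosφ1·cosφ2·sin²(Δλ/2)=0.4538122728; c=2·atan2(√a, √(1-a))=1.478288989; dist=6371·c=9418.179 ≈ 9418.2 km; running total=29164.7 km
Leg 2 bearing: y=sinΔλ·cosφ2=-0.16527532, x=cosφ1·sinφ2-sinφ1·cosφ2·cosΔλ=0.98191183; θ=atan2(y, x)=-9.5545° <0 so +360° → 350.4455° ≈ 350.4°
Leg 3: φ1=1.1589388, φ2=-0.2739312, Δφ=-1.4328699, Δλ=0.6740374 rad; a=sin²(Δφ/2)+cosφ1·cosφ2·sin²(Δλ/2)=0.4733957132; c=2·atan2(√a, √(1-a))=1.517562614; dist=6371·c=9668.391 ≈ 9668.4 km; running total=38833.1 km
Leg 3 bearing: y=sinΔλ·cosφ2=0.60087420, x=cosφ1·sinφ2-sinφ1·cosφ2·cosΔλ=-0.79757071; θ=atan2(y, x)=143.0063° ≈ 143.0°
Leg 4: φ1=-0.2739312, φ2=-1.2269612, Δφ=-0.9530301, Δλ=2.7458358 rad; a=sin²(Δφ/2)+cosφ1·cosφ2·sin²(Δλ/2)=0.5223811850; c=2·atan2(√a, √(1-a))=1.615573659; dist=6371·c=10292.820 ≈ 10292.8 km; running total=49125.9 km
Leg 4 bearing: y=sinΔλ·cosφ2=0.12995438, x=cosφ1·sinφ2-sinφ1·cosφ2·cosΔλ=-0.99050906; θ=atan2(y, x)=172.5255° ≈ 172.5°
Leg 5: φ1=-1.2269612, φ2=-0.4186766, Δφ=0.8082847, Δλ=-4.3743623 rad; a=sin²(Δφ/2)+cosφ1·cosφ2·sin²(Δλ/2)=0.3596899183; c=2·atan2(√a, √(1-a))=1.286356153; dist=6371·c=8195.375 ≈ 8195.4 km; running total=57321.3 km
Leg 5 bearing: y=sinΔλ·cosφ2=0.86192643, x=cosφ1·sinφ2-sinφ1·cosφ2·cosΔλ=-0.42229747; θ=atan2(y, x)=116.1024° ≈ 116.1°
Leg 6: φ1=-0.4186766, φ2=0.5607324, Δφ=0.9794090, Δλ=4.2062993 rad; a=sin²(Δφ/2)+cosφ1·cosφ2·sin²(Δλ/2)=0.7956380225; c=2·atan2(√a, √(1-a))=2.203436513; dist=6371·c=14038.094 ≈ 14038.1 km; running total=71359.4 km
Leg 6 bearing: y=sinΔλ·cosφ2=-0.74070848, x=cosφ1·sinφ2-sinφ1·cosφ2·cosΔλ=0.31897269; θ=atan2(y, x)=-66.7017° <0 so +360° → 293.2983° ≈ 293.3°

Leg 1: dist=19746.5 km, bearing=7.8°
Leg 2: dist=9418.2 km, bearing=350.4°
Leg 3: dist=9668.4 km, bearing=143.0°
Leg 4: dist=10292.8 km, bearing=172.5°
Leg 5: dist=8195.4 km, bearing=116.1°
Leg 6: dist=14038.1 km, bearing=293.3°
Total: 71359.4 km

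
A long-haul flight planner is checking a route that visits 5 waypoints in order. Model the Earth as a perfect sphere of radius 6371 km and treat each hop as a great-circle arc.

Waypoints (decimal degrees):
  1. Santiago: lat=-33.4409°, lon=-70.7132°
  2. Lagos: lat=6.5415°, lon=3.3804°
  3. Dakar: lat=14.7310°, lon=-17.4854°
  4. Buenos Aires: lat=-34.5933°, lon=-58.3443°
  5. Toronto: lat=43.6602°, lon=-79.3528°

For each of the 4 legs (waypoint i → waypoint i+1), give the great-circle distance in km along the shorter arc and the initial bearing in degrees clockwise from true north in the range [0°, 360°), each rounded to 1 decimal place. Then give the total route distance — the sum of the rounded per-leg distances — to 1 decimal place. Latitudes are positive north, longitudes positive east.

Leg 1: φ1=-0.5836538, φ2=0.1141707, Δφ=0.6978245, Δλ=1.2931773 rad; a=sin²(Δφ/2)+cosφ1·cosφ2·sin²(Δλ/2)=0.4177864551; c=2·atan2(√a, √(1-a))=1.405619159; dist=6371·c=8955.200 ≈ 8955.2 km; running total=8955.2 km
Leg 1 bearing: y=sinΔλ·cosφ2=0.95544958, x=cosφ1·sinφ2-sinφ1·cosφ2·cosΔλ=0.24511187; θ=atan2(y, x)=75.6116° ≈ 75.6°
Leg 2: φ1=0.1141707, φ2=0.2571045, Δφ=0.1429337, Δλ=-0.3641769 rad; a=sin²(Δφ/2)+cosφ1·cosφ2·sin²(Δλ/2)=0.0366058909; c=2·atan2(√a, √(1-a))=0.385027197; dist=6371·c=2453.008 ≈ 2453.0 km; running total=11408.2 km
Leg 2 bearing: y=sinΔλ·cosφ2=-0.34447277, x=cosφ1·sinφ2-sinφ1·cosφ2·cosΔλ=0.14967334; θ=atan2(y, x)=-66.5151° <0 so +360° → 293.4849° ≈ 293.5°
Leg 3: φ1=0.2571045, φ2=-0.6037670, Δφ=-0.8608714, Δλ=-0.7131223 rad; a=sin²(Δφ/2)+cosφ1·cosφ2·sin²(Δλ/2)=0.2711126526; c=2·atan2(√a, √(1-a))=1.095305709; dist=6371·c=6978.193 ≈ 6978.2 km; running total=18386.4 km
Leg 3 bearing: y=sinΔλ·cosφ2=-0.53853797, x=cosφ1·sinφ2-sinφ1·cosφ2·cosΔλ=-0.70740313; θ=atan2(y, x)=-142.7184° <0 so +360° → 217.2816° ≈ 217.3°
Leg 4: φ1=-0.6037670, φ2=0.7620142, Δφ=1.3657812, Δλ=-0.3666675 rad; a=sin²(Δφ/2)+cosφ1·cosφ2·sin²(Δλ/2)=0.4180027338; c=2·atan2(√a, √(1-a))=1.406057669; dist=6371·c=8957.993 ≈ 8958.0 km; running total=27344.4 km
Leg 4 bearing: y=sinΔλ·cosφ2=-0.25936037, x=cosφ1·sinφ2-sinφ1·cosφ2·cosΔλ=0.95175522; θ=atan2(y, x)=-15.2434° <0 so +360° → 344.7566° ≈ 344.8°

Leg 1: dist=8955.2 km, bearing=75.6°
Leg 2: dist=2453.0 km, bearing=293.5°
Leg 3: dist=6978.2 km, bearing=217.3°
Leg 4: dist=8958.0 km, bearing=344.8°
Total: 27344.4 km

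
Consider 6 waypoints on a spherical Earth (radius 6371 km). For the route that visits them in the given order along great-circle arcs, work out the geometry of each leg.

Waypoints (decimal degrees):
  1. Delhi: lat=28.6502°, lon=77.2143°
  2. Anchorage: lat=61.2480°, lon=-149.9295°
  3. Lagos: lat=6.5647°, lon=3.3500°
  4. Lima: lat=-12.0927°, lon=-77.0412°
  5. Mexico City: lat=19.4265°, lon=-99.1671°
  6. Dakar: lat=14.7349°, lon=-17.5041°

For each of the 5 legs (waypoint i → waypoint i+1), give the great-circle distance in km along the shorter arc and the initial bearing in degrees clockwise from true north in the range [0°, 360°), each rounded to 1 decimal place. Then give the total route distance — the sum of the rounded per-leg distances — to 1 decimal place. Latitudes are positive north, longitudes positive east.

Leg 1: dist=9156.2 km, bearing=20.8°
Leg 2: dist=12127.2 km, bearing=28.2°
Leg 3: dist=9124.3 km, bearing=256.8°
Leg 4: dist=4261.0 km, bearing=325.1°
Leg 5: dist=8615.0 km, bearing=78.6°
Total: 43283.7 km

Leg 1: φ1=0.5000403, φ2=1.0689793, Δφ=0.5689389, Δλ=-3.9644072 rad; a=sin²(Δφ/2)+cosφ1·cosφ2·sin²(Δλ/2)=0.4333822983; c=2·atan2(√a, √(1-a))=1.437163549; dist=6371·c=9156.169 ≈ 9156.2 km; running total=9156.2 km
Leg 1 bearing: y=sinΔλ·cosφ2=0.35261754, x=cosφ1·sinφ2-sinφ1·cosφ2·cosΔλ=0.92623388; θ=atan2(y, x)=20.8418° ≈ 20.8°
Leg 2: φ1=1.0689793, φ2=0.1145756, Δφ=-0.9544036, Δλ=2.6752320 rad; a=sin²(Δφ/2)+cosφ1·cosφ2·sin²(Δλ/2)=0.6633022826; c=2·atan2(√a, √(1-a))=1.903505221; dist=6371·c=12127.232 ≈ 12127.2 km; running total=21283.4 km
Leg 2 bearing: y=sinΔλ·cosφ2=0.44669051, x=cosφ1·sinφ2-sinφ1·cosφ2·cosΔλ=0.83294481; θ=atan2(y, x)=28.2037° ≈ 28.2°
Leg 3: φ1=0.1145756, φ2=-0.2110574, Δφ=-0.3256331, Δλ=-1.4030911 rad; a=sin²(Δφ/2)+cosφ1·cosφ2·sin²(Δλ/2)=0.4309021772; c=2·atan2(√a, √(1-a))=1.432156980; dist=6371·c=9124.272 ≈ 9124.3 km; running total=30407.7 km
Leg 3 bearing: y=sinΔλ·cosφ2=-0.96409167, x=cosφ1·sinφ2-sinφ1·cosφ2·cosΔλ=-0.22678012; θ=atan2(y, x)=-103.2369° <0 so +360° → 256.7631° ≈ 256.8°
Leg 4: φ1=-0.2110574, φ2=0.3390564, Δφ=0.5501138, Δλ=-0.3861698 rad; a=sin²(Δφ/2)+cosφ1·cosφ2·sin²(Δλ/2)=0.1077214684; c=2·atan2(√a, √(1-a))=0.668814872; dist=6371·c=4261.020 ≈ 4261.0 km; running total=34668.7 km
Leg 4 bearing: y=sinΔλ·cosφ2=-0.35520036, x=cosφ1·sinφ2-sinφ1·cosφ2·cosΔλ=0.50823510; θ=atan2(y, x)=-34.9493° <0 so +360° → 325.0507° ≈ 325.1°
Leg 5: φ1=0.3390564, φ2=0.2571725, Δφ=-0.0818839, Δλ=1.4252882 rad; a=sin²(Δφ/2)+cosφ1·cosφ2·sin²(Δλ/2)=0.3915806852; c=2·atan2(√a, √(1-a))=1.352221448; dist=6371·c=8615.003 ≈ 8615.0 km; running total=43283.7 km
Leg 5 bearing: y=sinΔλ·cosφ2=0.95689290, x=cosφ1·sinφ2-sinφ1·cosφ2·cosΔλ=0.19322779; θ=atan2(y, x)=78.5836° ≈ 78.6°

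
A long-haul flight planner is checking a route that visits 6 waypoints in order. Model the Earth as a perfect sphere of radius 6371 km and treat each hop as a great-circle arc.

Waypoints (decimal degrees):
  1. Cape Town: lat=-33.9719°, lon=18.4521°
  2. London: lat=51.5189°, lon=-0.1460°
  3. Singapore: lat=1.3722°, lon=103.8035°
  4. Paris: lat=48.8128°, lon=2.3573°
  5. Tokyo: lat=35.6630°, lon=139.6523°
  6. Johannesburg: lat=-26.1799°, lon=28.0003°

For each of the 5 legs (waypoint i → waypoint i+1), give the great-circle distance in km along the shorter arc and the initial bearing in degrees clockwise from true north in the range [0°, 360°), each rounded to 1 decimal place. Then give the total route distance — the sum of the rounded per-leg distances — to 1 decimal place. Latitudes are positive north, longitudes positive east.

Leg 1: φ1=-0.5929215, φ2=0.8991744, Δφ=1.4920959, Δλ=-0.3245981 rad; a=sin²(Δφ/2)+cosφ1·cosφ2·sin²(Δλ/2)=0.4741646001; c=2·atan2(√a, √(1-a))=1.519102507; dist=6371·c=9678.202 ≈ 9678.2 km; running total=9678.2 km
Leg 1 bearing: y=sinΔλ·cosφ2=-0.19845493, x=cosφ1·sinφ2-sinφ1·cosφ2·cosΔλ=0.97874704; θ=atan2(y, x)=-11.4621° <0 so +360° → 348.5379° ≈ 348.5°
Leg 2: φ1=0.8991744, φ2=0.0239494, Δφ=-0.8752250, Δλ=1.8142610 rad; a=sin²(Δφ/2)+cosφ1·cosφ2·sin²(Δλ/2)=0.5656080481; c=2·atan2(√a, √(1-a))=1.702391910; dist=6371·c=10845.939 ≈ 10845.9 km; running total=20524.1 km
Leg 2 bearing: y=sinΔλ·cosφ2=0.97023026, x=cosφ1·sinφ2-sinφ1·cosφ2·cosΔλ=0.20355730; θ=atan2(y, x)=78.1510° ≈ 78.2°
Leg 3: φ1=0.0239494, φ2=0.8519441, Δφ=0.8279947, Δλ=-1.7705702 rad; a=sin²(Δφ/2)+cosφ1·cosφ2·sin²(Δλ/2)=0.5563114429; c=2·atan2(√a, √(1-a))=1.683658665; dist=6371·c=10726.589 ≈ 10726.6 km; running total=31250.7 km
Leg 3 bearing: y=sinΔλ·cosφ2=-0.64542434, x=cosφ1·sinφ2-sinφ1·cosφ2·cosΔλ=0.75547569; θ=atan2(y, x)=-40.5082° <0 so +360° → 319.4918° ≈ 319.5°
Leg 4: φ1=0.8519441, φ2=0.6224368, Δφ=-0.2295073, Δλ=2.3962498 rad; a=sin²(Δφ/2)+cosφ1·cosφ2·sin²(Δλ/2)=0.4772039396; c=2·atan2(√a, √(1-a))=1.525188396; dist=6371·c=9716.975 ≈ 9717.0 km; running total=40967.7 km
Leg 4 bearing: y=sinΔλ·cosφ2=0.55102984, x=cosφ1·sinφ2-sinφ1·cosφ2·cosΔλ=0.83323915; θ=atan2(y, x)=33.4771° ≈ 33.5°
Leg 5: φ1=0.6224368, φ2=-0.4569255, Δφ=-1.0793622, Δλ=-1.9486950 rad; a=sin²(Δφ/2)+cosφ1·cosφ2·sin²(Δλ/2)=0.7631205481; c=2·atan2(√a, √(1-a))=2.124970319; dist=6371·c=13538.186 ≈ 13538.2 km; running total=54505.9 km
Leg 5 bearing: y=sinΔλ·cosφ2=-0.83409352, x=cosφ1·sinφ2-sinφ1·cosφ2·cosΔλ=-0.16540346; θ=atan2(y, x)=-101.2164° <0 so +360° → 258.7836° ≈ 258.8°

Leg 1: dist=9678.2 km, bearing=348.5°
Leg 2: dist=10845.9 km, bearing=78.2°
Leg 3: dist=10726.6 km, bearing=319.5°
Leg 4: dist=9717.0 km, bearing=33.5°
Leg 5: dist=13538.2 km, bearing=258.8°
Total: 54505.9 km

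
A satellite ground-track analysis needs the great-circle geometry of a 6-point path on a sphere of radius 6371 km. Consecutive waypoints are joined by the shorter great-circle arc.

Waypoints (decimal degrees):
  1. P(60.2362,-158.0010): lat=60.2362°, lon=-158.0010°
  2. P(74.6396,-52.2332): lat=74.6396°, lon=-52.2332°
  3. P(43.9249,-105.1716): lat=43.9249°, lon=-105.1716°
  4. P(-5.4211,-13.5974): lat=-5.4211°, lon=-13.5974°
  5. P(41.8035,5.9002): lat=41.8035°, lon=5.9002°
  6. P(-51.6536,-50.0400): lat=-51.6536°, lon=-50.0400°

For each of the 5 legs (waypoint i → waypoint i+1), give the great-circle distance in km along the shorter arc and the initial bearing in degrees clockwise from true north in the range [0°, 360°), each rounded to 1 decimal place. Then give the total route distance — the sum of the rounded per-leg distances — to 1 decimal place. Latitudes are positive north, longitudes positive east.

Leg 1: dist=4085.5 km, bearing=25.2°
Leg 2: dist=4267.6 km, bearing=247.8°
Leg 3: dist=10551.2 km, bearing=92.8°
Leg 4: dist=5611.3 km, bearing=18.8°
Leg 5: dist=11708.1 km, bearing=212.2°
Total: 36223.7 km

Leg 1: φ1=1.0513200, φ2=1.3027068, Δφ=0.2513868, Δλ=1.8459964 rad; a=sin²(Δφ/2)+cosφ1·cosφ2·sin²(Δλ/2)=0.0993314196; c=2·atan2(√a, √(1-a))=0.641269185; dist=6371·c=4085.526 ≈ 4085.5 km; running total=4085.5 km
Leg 1 bearing: y=sinΔλ·cosφ2=0.25492215, x=cosφ1·sinφ2-sinφ1·cosφ2·cosΔλ=0.54117784; θ=atan2(y, x)=25.2228° ≈ 25.2°
Leg 2: φ1=1.3027068, φ2=0.7666341, Δφ=-0.5360726, Δλ=-0.9239494 rad; a=sin²(Δφ/2)+cosφ1·cosφ2·sin²(Δλ/2)=0.1080417041; c=2·atan2(√a, √(1-a))=0.669847122; dist=6371·c=4267.596 ≈ 4267.6 km; running total=8353.1 km
Leg 2 bearing: y=sinΔλ·cosφ2=-0.57475063, x=cosφ1·sinφ2-sinφ1·cosφ2·cosΔλ=-0.23481159; θ=atan2(y, x)=-112.2222° <0 so +360° → 247.7778° ≈ 247.8°
Leg 3: φ1=0.7666341, φ2=-0.0946160, Δφ=-0.8612502, Δλ=1.5982713 rad; a=sin²(Δφ/2)+cosφ1·cosφ2·sin²(Δλ/2)=0.5426182620; c=2·atan2(√a, √(1-a))=1.656136401; dist=6371·c=10551.245 ≈ 10551.2 km; running total=18904.3 km
Leg 3 bearing: y=sinΔλ·cosφ2=0.99515152, x=cosφ1·sinφ2-sinφ1·cosφ2·cosΔλ=-0.04907338; θ=atan2(y, x)=92.8231° ≈ 92.8°
Leg 4: φ1=-0.0946160, φ2=0.7296087, Δφ=0.8242248, Δλ=0.3402973 rad; a=sin²(Δφ/2)+cosφ1·cosφ2·sin²(Δλ/2)=0.1817146122; c=2·atan2(√a, √(1-a))=0.880752769; dist=6371·c=5611.276 ≈ 5611.3 km; running total=24515.6 km
Leg 4 bearing: y=sinΔλ·cosφ2=0.24880198, x=cosφ1·sinφ2-sinφ1·cosφ2·cosΔλ=0.72998303; θ=atan2(y, x)=18.8208° ≈ 18.8°
Leg 5: φ1=0.7296087, φ2=-0.9015254, Δφ=-1.6311341, Δλ=-0.9763407 rad; a=sin²(Δφ/2)+cosφ1·cosφ2·sin²(Δλ/2)=0.6318825311; c=2·atan2(√a, √(1-a))=1.837719748; dist=6371·c=11708.113 ≈ 11708.1 km; running total=36223.7 km
Leg 5 bearing: y=sinΔλ·cosφ2=-0.51398445, x=cosφ1·sinφ2-sinφ1·cosφ2·cosΔλ=-0.81624015; θ=atan2(y, x)=-147.8015° <0 so +360° → 212.1985° ≈ 212.2°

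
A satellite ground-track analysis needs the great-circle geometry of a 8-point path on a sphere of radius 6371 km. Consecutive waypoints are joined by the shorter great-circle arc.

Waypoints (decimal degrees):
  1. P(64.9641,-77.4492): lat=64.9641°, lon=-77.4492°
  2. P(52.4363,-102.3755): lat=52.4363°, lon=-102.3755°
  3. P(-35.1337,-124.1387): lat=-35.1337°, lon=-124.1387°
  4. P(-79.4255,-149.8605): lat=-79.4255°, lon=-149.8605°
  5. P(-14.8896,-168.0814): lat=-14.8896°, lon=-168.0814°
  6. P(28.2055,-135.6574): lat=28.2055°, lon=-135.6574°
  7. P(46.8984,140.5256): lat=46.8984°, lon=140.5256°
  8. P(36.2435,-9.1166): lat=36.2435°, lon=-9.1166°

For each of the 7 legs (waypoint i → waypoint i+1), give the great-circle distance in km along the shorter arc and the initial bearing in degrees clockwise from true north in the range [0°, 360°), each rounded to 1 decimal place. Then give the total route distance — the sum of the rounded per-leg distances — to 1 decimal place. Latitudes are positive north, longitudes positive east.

Leg 1: φ1=1.1338374, φ2=0.9151861, Δφ=-0.2186514, Δλ=-0.4350460 rad; a=sin²(Δφ/2)+cosφ1·cosφ2·sin²(Δλ/2)=0.0239204761; c=2·atan2(√a, √(1-a))=0.310571584; dist=6371·c=1978.652 ≈ 1978.7 km; running total=1978.7 km
Leg 1 bearing: y=sinΔλ·cosφ2=-0.25693537, x=cosφ1·sinφ2-sinφ1·cosφ2·cosΔλ=-0.16546106; θ=atan2(y, x)=-122.7807° <0 so +360° → 237.2193° ≈ 237.2°
Leg 2: φ1=0.9151861, φ2=-0.6131987, Δφ=-1.5283848, Δλ=-0.3798395 rad; a=sin²(Δφ/2)+cosφ1·cosφ2·sin²(Δλ/2)=0.4965687131; c=2·atan2(√a, √(1-a))=1.563933699; dist=6371·c=9963.822 ≈ 9963.8 km; running total=11942.5 km
Leg 2 bearing: y=sinΔλ·cosφ2=-0.30322108, x=cosφ1·sinφ2-sinφ1·cosφ2·cosΔλ=-0.95289553; θ=atan2(y, x)=-162.3484° <0 so +360° → 197.6516° ≈ 197.7°
Leg 3: φ1=-0.6131987, φ2=-1.3862365, Δφ=-0.7730377, Δλ=-0.4489301 rad; a=sin²(Δφ/2)+cosφ1·cosφ2·sin²(Δλ/2)=0.1495392126; c=2·atan2(√a, √(1-a))=0.794107550; dist=6371·c=5059.259 ≈ 5059.3 km; running total=17001.8 km
Leg 3 bearing: y=sinΔλ·cosφ2=-0.07964537, x=cosφ1·sinφ2-sinφ1·cosφ2·cosΔλ=-0.70877751; θ=atan2(y, x)=-173.5886° <0 so +360° → 186.4114° ≈ 186.4°
Leg 4: φ1=-1.3862365, φ2=-0.2598725, Δφ=1.1263639, Δλ=-0.3180147 rad; a=sin²(Δφ/2)+cosφ1·cosφ2·sin²(Δλ/2)=0.2894736480; c=2·atan2(√a, √(1-a))=1.136190721; dist=6371·c=7238.671 ≈ 7238.7 km; running total=24240.5 km
Leg 4 bearing: y=sinΔλ·cosφ2=-0.30218244, x=cosφ1·sinφ2-sinφ1·cosφ2·cosΔλ=0.85521950; θ=atan2(y, x)=-19.4603° <0 so +360° → 340.5397° ≈ 340.5°
Leg 5: φ1=-0.2598725, φ2=0.4922788, Δφ=0.7521514, Δλ=0.5659056 rad; a=sin²(Δφ/2)+cosφ1·cosφ2·sin²(Δλ/2)=0.2012757050; c=2·atan2(√a, √(1-a))=0.930480681; dist=6371·c=5928.092 ≈ 5928.1 km; running total=30168.6 km
Leg 5 bearing: y=sinΔλ·cosφ2=0.47251333, x=cosφ1·sinφ2-sinφ1·cosφ2·cosΔλ=0.64790920; θ=atan2(y, x)=36.1029° ≈ 36.1°
Leg 6: φ1=0.4922788, φ2=0.8185315, Δφ=0.3262527, Δλ=4.8203027 rad; a=sin²(Δφ/2)+cosφ1·cosφ2·sin²(Δλ/2)=0.2950266988; c=2·atan2(√a, √(1-a))=1.148400808; dist=6371·c=7316.462 ≈ 7316.5 km; running total=37485.1 km
Leg 6 bearing: y=sinΔλ·cosφ2=-0.67931942, x=cosφ1·sinφ2-sinφ1·cosφ2·cosΔλ=0.60866158; θ=atan2(y, x)=-48.1401° <0 so +360° → 311.8599° ≈ 311.9°
Leg 7: φ1=0.8185315, φ2=0.6325684, Δφ=-0.1859631, Δλ=-2.6117491 rad; a=sin²(Δφ/2)+cosφ1·cosφ2·sin²(Δλ/2)=0.5219247293; c=2·atan2(√a, √(1-a))=1.614659850; dist=6371·c=10286.998 ≈ 10287.0 km; running total=47772.1 km
Leg 7 bearing: y=sinΔλ·cosφ2=-0.40760968, x=cosφ1·sinφ2-sinφ1·cosφ2·cosΔλ=0.91210283; θ=atan2(y, x)=-24.0794° <0 so +360° → 335.9206° ≈ 335.9°

Leg 1: dist=1978.7 km, bearing=237.2°
Leg 2: dist=9963.8 km, bearing=197.7°
Leg 3: dist=5059.3 km, bearing=186.4°
Leg 4: dist=7238.7 km, bearing=340.5°
Leg 5: dist=5928.1 km, bearing=36.1°
Leg 6: dist=7316.5 km, bearing=311.9°
Leg 7: dist=10287.0 km, bearing=335.9°
Total: 47772.1 km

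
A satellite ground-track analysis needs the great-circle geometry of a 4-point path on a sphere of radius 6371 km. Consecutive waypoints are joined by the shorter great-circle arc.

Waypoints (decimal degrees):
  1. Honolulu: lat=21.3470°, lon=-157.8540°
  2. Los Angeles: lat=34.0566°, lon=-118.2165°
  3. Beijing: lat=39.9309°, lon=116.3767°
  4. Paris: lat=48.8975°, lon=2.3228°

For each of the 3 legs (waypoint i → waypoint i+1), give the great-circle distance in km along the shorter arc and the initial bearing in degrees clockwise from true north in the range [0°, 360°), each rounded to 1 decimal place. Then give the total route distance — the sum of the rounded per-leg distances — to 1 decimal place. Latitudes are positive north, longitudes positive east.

Leg 1: φ1=0.3725754, φ2=0.5943998, Δφ=0.2218244, Δλ=0.6918049 rad; a=sin²(Δφ/2)+cosφ1·cosφ2·sin²(Δλ/2)=0.1009533170; c=2·atan2(√a, √(1-a))=0.646672134; dist=6371·c=4119.948 ≈ 4119.9 km; running total=4119.9 km
Leg 1 bearing: y=sinΔλ·cosφ2=0.52851376, x=cosφ1·sinφ2-sinφ1·cosφ2·cosΔλ=0.28934441; θ=atan2(y, x)=61.3007° ≈ 61.3°
Leg 2: φ1=0.5943998, φ2=0.6969257, Δφ=0.1025259, Δλ=4.0944237 rad; a=sin²(Δφ/2)+cosφ1·cosφ2·sin²(Δλ/2)=0.5043133573; c=2·atan2(√a, √(1-a))=1.579423148; dist=6371·c=10062.505 ≈ 10062.5 km; running total=14182.4 km
Leg 2 bearing: y=sinΔλ·cosφ2=-0.62500284, x=cosφ1·sinφ2-sinφ1·cosφ2·cosΔλ=0.78057481; θ=atan2(y, x)=-38.6841° <0 so +360° → 321.3159° ≈ 321.3°
Leg 3: φ1=0.6969257, φ2=0.8534224, Δφ=0.1564967, Δλ=-1.9906161 rad; a=sin²(Δφ/2)+cosφ1·cosφ2·sin²(Δλ/2)=0.3609040812; c=2·atan2(√a, √(1-a))=1.288885204; dist=6371·c=8211.488 ≈ 8211.5 km; running total=22393.9 km
Leg 3 bearing: y=sinΔλ·cosφ2=-0.60032040, x=cosφ1·sinφ2-sinφ1·cosφ2·cosΔλ=0.74981646; θ=atan2(y, x)=-38.6816° <0 so +360° → 321.3184° ≈ 321.3°

Leg 1: dist=4119.9 km, bearing=61.3°
Leg 2: dist=10062.5 km, bearing=321.3°
Leg 3: dist=8211.5 km, bearing=321.3°
Total: 22393.9 km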